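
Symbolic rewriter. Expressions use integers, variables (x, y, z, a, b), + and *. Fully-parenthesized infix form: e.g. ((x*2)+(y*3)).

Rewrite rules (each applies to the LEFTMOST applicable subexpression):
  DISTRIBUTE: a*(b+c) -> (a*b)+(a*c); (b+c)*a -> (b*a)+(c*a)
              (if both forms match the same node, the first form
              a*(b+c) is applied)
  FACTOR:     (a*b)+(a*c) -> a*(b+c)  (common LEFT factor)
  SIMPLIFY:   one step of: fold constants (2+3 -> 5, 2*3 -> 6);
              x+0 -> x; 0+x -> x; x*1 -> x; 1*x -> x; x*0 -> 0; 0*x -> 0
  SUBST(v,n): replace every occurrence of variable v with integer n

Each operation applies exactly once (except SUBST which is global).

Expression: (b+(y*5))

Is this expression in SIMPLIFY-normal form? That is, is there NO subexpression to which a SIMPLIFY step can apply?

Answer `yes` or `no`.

Expression: (b+(y*5))
Scanning for simplifiable subexpressions (pre-order)...
  at root: (b+(y*5)) (not simplifiable)
  at R: (y*5) (not simplifiable)
Result: no simplifiable subexpression found -> normal form.

Answer: yes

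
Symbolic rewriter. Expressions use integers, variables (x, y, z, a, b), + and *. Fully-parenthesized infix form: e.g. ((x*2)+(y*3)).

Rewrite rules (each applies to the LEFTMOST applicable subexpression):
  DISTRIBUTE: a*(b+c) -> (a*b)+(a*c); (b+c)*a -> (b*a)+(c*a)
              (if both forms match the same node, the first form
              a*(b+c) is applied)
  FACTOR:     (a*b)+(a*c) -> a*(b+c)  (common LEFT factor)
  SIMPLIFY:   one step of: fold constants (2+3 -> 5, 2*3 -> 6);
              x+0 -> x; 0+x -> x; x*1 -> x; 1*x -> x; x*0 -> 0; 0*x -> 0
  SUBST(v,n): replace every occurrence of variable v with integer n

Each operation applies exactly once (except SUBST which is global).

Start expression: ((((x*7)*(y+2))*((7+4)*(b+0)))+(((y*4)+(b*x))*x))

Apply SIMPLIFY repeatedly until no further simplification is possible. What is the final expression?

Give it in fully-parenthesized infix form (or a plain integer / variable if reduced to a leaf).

Start: ((((x*7)*(y+2))*((7+4)*(b+0)))+(((y*4)+(b*x))*x))
Step 1: at LRL: (7+4) -> 11; overall: ((((x*7)*(y+2))*((7+4)*(b+0)))+(((y*4)+(b*x))*x)) -> ((((x*7)*(y+2))*(11*(b+0)))+(((y*4)+(b*x))*x))
Step 2: at LRR: (b+0) -> b; overall: ((((x*7)*(y+2))*(11*(b+0)))+(((y*4)+(b*x))*x)) -> ((((x*7)*(y+2))*(11*b))+(((y*4)+(b*x))*x))
Fixed point: ((((x*7)*(y+2))*(11*b))+(((y*4)+(b*x))*x))

Answer: ((((x*7)*(y+2))*(11*b))+(((y*4)+(b*x))*x))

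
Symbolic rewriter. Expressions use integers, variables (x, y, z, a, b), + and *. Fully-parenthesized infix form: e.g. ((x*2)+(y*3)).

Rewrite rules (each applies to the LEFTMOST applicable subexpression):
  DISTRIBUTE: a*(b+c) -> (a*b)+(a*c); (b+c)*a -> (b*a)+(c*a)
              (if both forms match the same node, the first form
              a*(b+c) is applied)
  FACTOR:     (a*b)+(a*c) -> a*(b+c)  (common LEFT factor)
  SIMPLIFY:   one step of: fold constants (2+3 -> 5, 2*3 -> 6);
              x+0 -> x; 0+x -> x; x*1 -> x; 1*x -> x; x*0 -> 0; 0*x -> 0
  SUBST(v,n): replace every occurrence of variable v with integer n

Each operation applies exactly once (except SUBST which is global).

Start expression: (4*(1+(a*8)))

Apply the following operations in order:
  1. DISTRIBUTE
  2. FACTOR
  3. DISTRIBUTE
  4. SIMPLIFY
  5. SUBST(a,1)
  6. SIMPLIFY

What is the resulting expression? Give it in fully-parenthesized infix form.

Answer: (4+(4*8))

Derivation:
Start: (4*(1+(a*8)))
Apply DISTRIBUTE at root (target: (4*(1+(a*8)))): (4*(1+(a*8))) -> ((4*1)+(4*(a*8)))
Apply FACTOR at root (target: ((4*1)+(4*(a*8)))): ((4*1)+(4*(a*8))) -> (4*(1+(a*8)))
Apply DISTRIBUTE at root (target: (4*(1+(a*8)))): (4*(1+(a*8))) -> ((4*1)+(4*(a*8)))
Apply SIMPLIFY at L (target: (4*1)): ((4*1)+(4*(a*8))) -> (4+(4*(a*8)))
Apply SUBST(a,1): (4+(4*(a*8))) -> (4+(4*(1*8)))
Apply SIMPLIFY at RR (target: (1*8)): (4+(4*(1*8))) -> (4+(4*8))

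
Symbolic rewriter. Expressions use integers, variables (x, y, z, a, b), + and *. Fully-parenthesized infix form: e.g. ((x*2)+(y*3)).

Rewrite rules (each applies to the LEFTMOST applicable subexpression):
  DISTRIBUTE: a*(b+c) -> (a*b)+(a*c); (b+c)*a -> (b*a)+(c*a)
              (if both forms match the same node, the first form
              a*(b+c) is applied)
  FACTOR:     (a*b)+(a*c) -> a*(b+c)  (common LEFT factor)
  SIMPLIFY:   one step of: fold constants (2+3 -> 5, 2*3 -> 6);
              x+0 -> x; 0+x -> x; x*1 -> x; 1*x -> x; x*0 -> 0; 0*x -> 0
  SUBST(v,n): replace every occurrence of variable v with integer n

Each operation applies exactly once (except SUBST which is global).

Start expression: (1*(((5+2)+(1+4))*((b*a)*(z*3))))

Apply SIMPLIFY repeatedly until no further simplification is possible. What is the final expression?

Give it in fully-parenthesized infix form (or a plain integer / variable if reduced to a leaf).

Start: (1*(((5+2)+(1+4))*((b*a)*(z*3))))
Step 1: at root: (1*(((5+2)+(1+4))*((b*a)*(z*3)))) -> (((5+2)+(1+4))*((b*a)*(z*3))); overall: (1*(((5+2)+(1+4))*((b*a)*(z*3)))) -> (((5+2)+(1+4))*((b*a)*(z*3)))
Step 2: at LL: (5+2) -> 7; overall: (((5+2)+(1+4))*((b*a)*(z*3))) -> ((7+(1+4))*((b*a)*(z*3)))
Step 3: at LR: (1+4) -> 5; overall: ((7+(1+4))*((b*a)*(z*3))) -> ((7+5)*((b*a)*(z*3)))
Step 4: at L: (7+5) -> 12; overall: ((7+5)*((b*a)*(z*3))) -> (12*((b*a)*(z*3)))
Fixed point: (12*((b*a)*(z*3)))

Answer: (12*((b*a)*(z*3)))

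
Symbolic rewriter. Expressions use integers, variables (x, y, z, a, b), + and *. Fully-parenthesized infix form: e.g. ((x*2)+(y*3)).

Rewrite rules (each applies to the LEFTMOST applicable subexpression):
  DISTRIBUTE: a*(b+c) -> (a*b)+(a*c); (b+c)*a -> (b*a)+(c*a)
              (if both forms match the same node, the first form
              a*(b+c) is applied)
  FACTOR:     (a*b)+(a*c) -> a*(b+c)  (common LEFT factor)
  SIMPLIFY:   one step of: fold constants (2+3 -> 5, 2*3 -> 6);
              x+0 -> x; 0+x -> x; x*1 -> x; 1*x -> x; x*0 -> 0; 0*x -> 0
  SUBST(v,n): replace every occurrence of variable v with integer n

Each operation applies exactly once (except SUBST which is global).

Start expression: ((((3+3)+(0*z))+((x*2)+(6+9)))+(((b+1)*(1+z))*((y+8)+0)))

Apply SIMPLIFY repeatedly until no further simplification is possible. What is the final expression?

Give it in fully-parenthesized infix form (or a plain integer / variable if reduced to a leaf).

Start: ((((3+3)+(0*z))+((x*2)+(6+9)))+(((b+1)*(1+z))*((y+8)+0)))
Step 1: at LLL: (3+3) -> 6; overall: ((((3+3)+(0*z))+((x*2)+(6+9)))+(((b+1)*(1+z))*((y+8)+0))) -> (((6+(0*z))+((x*2)+(6+9)))+(((b+1)*(1+z))*((y+8)+0)))
Step 2: at LLR: (0*z) -> 0; overall: (((6+(0*z))+((x*2)+(6+9)))+(((b+1)*(1+z))*((y+8)+0))) -> (((6+0)+((x*2)+(6+9)))+(((b+1)*(1+z))*((y+8)+0)))
Step 3: at LL: (6+0) -> 6; overall: (((6+0)+((x*2)+(6+9)))+(((b+1)*(1+z))*((y+8)+0))) -> ((6+((x*2)+(6+9)))+(((b+1)*(1+z))*((y+8)+0)))
Step 4: at LRR: (6+9) -> 15; overall: ((6+((x*2)+(6+9)))+(((b+1)*(1+z))*((y+8)+0))) -> ((6+((x*2)+15))+(((b+1)*(1+z))*((y+8)+0)))
Step 5: at RR: ((y+8)+0) -> (y+8); overall: ((6+((x*2)+15))+(((b+1)*(1+z))*((y+8)+0))) -> ((6+((x*2)+15))+(((b+1)*(1+z))*(y+8)))
Fixed point: ((6+((x*2)+15))+(((b+1)*(1+z))*(y+8)))

Answer: ((6+((x*2)+15))+(((b+1)*(1+z))*(y+8)))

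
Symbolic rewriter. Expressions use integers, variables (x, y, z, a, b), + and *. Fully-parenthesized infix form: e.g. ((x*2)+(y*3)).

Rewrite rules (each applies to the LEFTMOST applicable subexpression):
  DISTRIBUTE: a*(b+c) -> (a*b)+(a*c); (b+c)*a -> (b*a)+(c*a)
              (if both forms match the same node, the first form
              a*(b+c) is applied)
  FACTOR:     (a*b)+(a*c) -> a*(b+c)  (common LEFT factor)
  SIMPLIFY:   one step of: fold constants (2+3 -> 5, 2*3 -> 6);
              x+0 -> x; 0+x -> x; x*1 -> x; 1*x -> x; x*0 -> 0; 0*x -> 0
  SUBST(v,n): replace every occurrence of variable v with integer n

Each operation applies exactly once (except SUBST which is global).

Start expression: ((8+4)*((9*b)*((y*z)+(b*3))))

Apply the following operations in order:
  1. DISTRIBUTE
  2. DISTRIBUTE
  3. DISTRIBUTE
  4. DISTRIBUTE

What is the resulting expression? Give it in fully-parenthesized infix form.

Start: ((8+4)*((9*b)*((y*z)+(b*3))))
Apply DISTRIBUTE at root (target: ((8+4)*((9*b)*((y*z)+(b*3))))): ((8+4)*((9*b)*((y*z)+(b*3)))) -> ((8*((9*b)*((y*z)+(b*3))))+(4*((9*b)*((y*z)+(b*3)))))
Apply DISTRIBUTE at LR (target: ((9*b)*((y*z)+(b*3)))): ((8*((9*b)*((y*z)+(b*3))))+(4*((9*b)*((y*z)+(b*3))))) -> ((8*(((9*b)*(y*z))+((9*b)*(b*3))))+(4*((9*b)*((y*z)+(b*3)))))
Apply DISTRIBUTE at L (target: (8*(((9*b)*(y*z))+((9*b)*(b*3))))): ((8*(((9*b)*(y*z))+((9*b)*(b*3))))+(4*((9*b)*((y*z)+(b*3))))) -> (((8*((9*b)*(y*z)))+(8*((9*b)*(b*3))))+(4*((9*b)*((y*z)+(b*3)))))
Apply DISTRIBUTE at RR (target: ((9*b)*((y*z)+(b*3)))): (((8*((9*b)*(y*z)))+(8*((9*b)*(b*3))))+(4*((9*b)*((y*z)+(b*3))))) -> (((8*((9*b)*(y*z)))+(8*((9*b)*(b*3))))+(4*(((9*b)*(y*z))+((9*b)*(b*3)))))

Answer: (((8*((9*b)*(y*z)))+(8*((9*b)*(b*3))))+(4*(((9*b)*(y*z))+((9*b)*(b*3)))))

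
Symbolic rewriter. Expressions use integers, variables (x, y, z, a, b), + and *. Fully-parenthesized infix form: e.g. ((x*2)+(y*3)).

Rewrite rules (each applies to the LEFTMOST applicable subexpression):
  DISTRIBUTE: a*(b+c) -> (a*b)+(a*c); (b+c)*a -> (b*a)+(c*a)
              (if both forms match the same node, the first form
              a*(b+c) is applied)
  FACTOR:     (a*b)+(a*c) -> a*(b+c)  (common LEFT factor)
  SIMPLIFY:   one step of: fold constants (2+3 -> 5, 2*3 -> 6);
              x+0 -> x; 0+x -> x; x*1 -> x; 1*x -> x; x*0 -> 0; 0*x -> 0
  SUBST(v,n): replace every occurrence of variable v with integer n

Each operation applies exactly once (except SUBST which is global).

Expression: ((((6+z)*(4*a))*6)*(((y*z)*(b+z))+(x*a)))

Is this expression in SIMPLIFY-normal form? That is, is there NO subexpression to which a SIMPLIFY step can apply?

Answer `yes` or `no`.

Answer: yes

Derivation:
Expression: ((((6+z)*(4*a))*6)*(((y*z)*(b+z))+(x*a)))
Scanning for simplifiable subexpressions (pre-order)...
  at root: ((((6+z)*(4*a))*6)*(((y*z)*(b+z))+(x*a))) (not simplifiable)
  at L: (((6+z)*(4*a))*6) (not simplifiable)
  at LL: ((6+z)*(4*a)) (not simplifiable)
  at LLL: (6+z) (not simplifiable)
  at LLR: (4*a) (not simplifiable)
  at R: (((y*z)*(b+z))+(x*a)) (not simplifiable)
  at RL: ((y*z)*(b+z)) (not simplifiable)
  at RLL: (y*z) (not simplifiable)
  at RLR: (b+z) (not simplifiable)
  at RR: (x*a) (not simplifiable)
Result: no simplifiable subexpression found -> normal form.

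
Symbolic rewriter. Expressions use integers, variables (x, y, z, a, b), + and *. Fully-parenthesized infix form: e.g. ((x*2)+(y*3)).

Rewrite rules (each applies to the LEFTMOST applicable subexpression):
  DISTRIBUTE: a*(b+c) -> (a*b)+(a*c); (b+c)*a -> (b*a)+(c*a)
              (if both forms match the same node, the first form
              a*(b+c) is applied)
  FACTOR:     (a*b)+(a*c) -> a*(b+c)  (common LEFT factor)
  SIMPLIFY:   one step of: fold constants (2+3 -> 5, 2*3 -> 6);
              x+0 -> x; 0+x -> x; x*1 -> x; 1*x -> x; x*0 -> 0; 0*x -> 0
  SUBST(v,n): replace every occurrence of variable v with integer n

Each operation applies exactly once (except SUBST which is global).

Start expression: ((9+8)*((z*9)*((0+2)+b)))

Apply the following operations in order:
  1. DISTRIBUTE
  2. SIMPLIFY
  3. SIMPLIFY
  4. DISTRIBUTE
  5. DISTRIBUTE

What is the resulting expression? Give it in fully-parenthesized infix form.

Answer: (((9*((z*9)*2))+(9*((z*9)*b)))+(8*((z*9)*(2+b))))

Derivation:
Start: ((9+8)*((z*9)*((0+2)+b)))
Apply DISTRIBUTE at root (target: ((9+8)*((z*9)*((0+2)+b)))): ((9+8)*((z*9)*((0+2)+b))) -> ((9*((z*9)*((0+2)+b)))+(8*((z*9)*((0+2)+b))))
Apply SIMPLIFY at LRRL (target: (0+2)): ((9*((z*9)*((0+2)+b)))+(8*((z*9)*((0+2)+b)))) -> ((9*((z*9)*(2+b)))+(8*((z*9)*((0+2)+b))))
Apply SIMPLIFY at RRRL (target: (0+2)): ((9*((z*9)*(2+b)))+(8*((z*9)*((0+2)+b)))) -> ((9*((z*9)*(2+b)))+(8*((z*9)*(2+b))))
Apply DISTRIBUTE at LR (target: ((z*9)*(2+b))): ((9*((z*9)*(2+b)))+(8*((z*9)*(2+b)))) -> ((9*(((z*9)*2)+((z*9)*b)))+(8*((z*9)*(2+b))))
Apply DISTRIBUTE at L (target: (9*(((z*9)*2)+((z*9)*b)))): ((9*(((z*9)*2)+((z*9)*b)))+(8*((z*9)*(2+b)))) -> (((9*((z*9)*2))+(9*((z*9)*b)))+(8*((z*9)*(2+b))))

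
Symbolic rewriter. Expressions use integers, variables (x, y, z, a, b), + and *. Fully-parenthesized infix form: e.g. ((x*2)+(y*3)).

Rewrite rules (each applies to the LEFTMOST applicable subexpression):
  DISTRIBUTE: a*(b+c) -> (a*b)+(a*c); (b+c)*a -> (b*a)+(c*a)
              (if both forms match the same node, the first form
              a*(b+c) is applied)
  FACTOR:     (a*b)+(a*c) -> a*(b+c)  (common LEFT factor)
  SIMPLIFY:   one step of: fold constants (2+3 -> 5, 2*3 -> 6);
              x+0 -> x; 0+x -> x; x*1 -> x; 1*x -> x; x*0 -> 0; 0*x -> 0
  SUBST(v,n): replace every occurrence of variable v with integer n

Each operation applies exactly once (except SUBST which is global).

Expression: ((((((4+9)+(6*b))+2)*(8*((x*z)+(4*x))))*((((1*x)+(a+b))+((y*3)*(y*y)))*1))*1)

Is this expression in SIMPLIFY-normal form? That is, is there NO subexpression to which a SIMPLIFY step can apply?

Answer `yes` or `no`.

Answer: no

Derivation:
Expression: ((((((4+9)+(6*b))+2)*(8*((x*z)+(4*x))))*((((1*x)+(a+b))+((y*3)*(y*y)))*1))*1)
Scanning for simplifiable subexpressions (pre-order)...
  at root: ((((((4+9)+(6*b))+2)*(8*((x*z)+(4*x))))*((((1*x)+(a+b))+((y*3)*(y*y)))*1))*1) (SIMPLIFIABLE)
  at L: (((((4+9)+(6*b))+2)*(8*((x*z)+(4*x))))*((((1*x)+(a+b))+((y*3)*(y*y)))*1)) (not simplifiable)
  at LL: ((((4+9)+(6*b))+2)*(8*((x*z)+(4*x)))) (not simplifiable)
  at LLL: (((4+9)+(6*b))+2) (not simplifiable)
  at LLLL: ((4+9)+(6*b)) (not simplifiable)
  at LLLLL: (4+9) (SIMPLIFIABLE)
  at LLLLR: (6*b) (not simplifiable)
  at LLR: (8*((x*z)+(4*x))) (not simplifiable)
  at LLRR: ((x*z)+(4*x)) (not simplifiable)
  at LLRRL: (x*z) (not simplifiable)
  at LLRRR: (4*x) (not simplifiable)
  at LR: ((((1*x)+(a+b))+((y*3)*(y*y)))*1) (SIMPLIFIABLE)
  at LRL: (((1*x)+(a+b))+((y*3)*(y*y))) (not simplifiable)
  at LRLL: ((1*x)+(a+b)) (not simplifiable)
  at LRLLL: (1*x) (SIMPLIFIABLE)
  at LRLLR: (a+b) (not simplifiable)
  at LRLR: ((y*3)*(y*y)) (not simplifiable)
  at LRLRL: (y*3) (not simplifiable)
  at LRLRR: (y*y) (not simplifiable)
Found simplifiable subexpr at path root: ((((((4+9)+(6*b))+2)*(8*((x*z)+(4*x))))*((((1*x)+(a+b))+((y*3)*(y*y)))*1))*1)
One SIMPLIFY step would give: (((((4+9)+(6*b))+2)*(8*((x*z)+(4*x))))*((((1*x)+(a+b))+((y*3)*(y*y)))*1))
-> NOT in normal form.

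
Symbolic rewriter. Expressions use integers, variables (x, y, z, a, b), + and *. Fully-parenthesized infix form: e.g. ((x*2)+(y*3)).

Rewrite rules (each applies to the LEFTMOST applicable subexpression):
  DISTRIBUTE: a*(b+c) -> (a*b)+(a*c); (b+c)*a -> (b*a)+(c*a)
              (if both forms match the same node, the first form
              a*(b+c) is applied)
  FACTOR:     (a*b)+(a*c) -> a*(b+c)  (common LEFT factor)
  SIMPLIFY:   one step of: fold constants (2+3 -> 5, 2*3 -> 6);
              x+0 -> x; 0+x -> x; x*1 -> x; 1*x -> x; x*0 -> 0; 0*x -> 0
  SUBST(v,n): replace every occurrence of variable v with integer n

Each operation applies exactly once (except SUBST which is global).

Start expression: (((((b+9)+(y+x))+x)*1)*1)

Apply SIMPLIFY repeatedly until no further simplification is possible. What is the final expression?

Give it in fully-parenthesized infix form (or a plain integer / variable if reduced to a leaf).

Start: (((((b+9)+(y+x))+x)*1)*1)
Step 1: at root: (((((b+9)+(y+x))+x)*1)*1) -> ((((b+9)+(y+x))+x)*1); overall: (((((b+9)+(y+x))+x)*1)*1) -> ((((b+9)+(y+x))+x)*1)
Step 2: at root: ((((b+9)+(y+x))+x)*1) -> (((b+9)+(y+x))+x); overall: ((((b+9)+(y+x))+x)*1) -> (((b+9)+(y+x))+x)
Fixed point: (((b+9)+(y+x))+x)

Answer: (((b+9)+(y+x))+x)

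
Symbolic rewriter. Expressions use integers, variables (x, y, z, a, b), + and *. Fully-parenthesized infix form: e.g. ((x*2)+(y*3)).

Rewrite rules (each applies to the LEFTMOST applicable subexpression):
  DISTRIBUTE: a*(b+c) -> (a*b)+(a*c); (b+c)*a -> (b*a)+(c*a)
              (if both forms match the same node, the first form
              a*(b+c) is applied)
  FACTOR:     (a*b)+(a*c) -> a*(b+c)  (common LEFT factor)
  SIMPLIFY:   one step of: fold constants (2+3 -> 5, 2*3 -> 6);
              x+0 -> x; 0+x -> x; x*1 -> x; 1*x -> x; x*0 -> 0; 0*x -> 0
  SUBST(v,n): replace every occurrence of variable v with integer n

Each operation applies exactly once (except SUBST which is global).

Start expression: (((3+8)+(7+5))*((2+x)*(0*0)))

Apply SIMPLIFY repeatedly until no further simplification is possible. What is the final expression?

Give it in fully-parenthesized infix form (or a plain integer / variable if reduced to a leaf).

Answer: 0

Derivation:
Start: (((3+8)+(7+5))*((2+x)*(0*0)))
Step 1: at LL: (3+8) -> 11; overall: (((3+8)+(7+5))*((2+x)*(0*0))) -> ((11+(7+5))*((2+x)*(0*0)))
Step 2: at LR: (7+5) -> 12; overall: ((11+(7+5))*((2+x)*(0*0))) -> ((11+12)*((2+x)*(0*0)))
Step 3: at L: (11+12) -> 23; overall: ((11+12)*((2+x)*(0*0))) -> (23*((2+x)*(0*0)))
Step 4: at RR: (0*0) -> 0; overall: (23*((2+x)*(0*0))) -> (23*((2+x)*0))
Step 5: at R: ((2+x)*0) -> 0; overall: (23*((2+x)*0)) -> (23*0)
Step 6: at root: (23*0) -> 0; overall: (23*0) -> 0
Fixed point: 0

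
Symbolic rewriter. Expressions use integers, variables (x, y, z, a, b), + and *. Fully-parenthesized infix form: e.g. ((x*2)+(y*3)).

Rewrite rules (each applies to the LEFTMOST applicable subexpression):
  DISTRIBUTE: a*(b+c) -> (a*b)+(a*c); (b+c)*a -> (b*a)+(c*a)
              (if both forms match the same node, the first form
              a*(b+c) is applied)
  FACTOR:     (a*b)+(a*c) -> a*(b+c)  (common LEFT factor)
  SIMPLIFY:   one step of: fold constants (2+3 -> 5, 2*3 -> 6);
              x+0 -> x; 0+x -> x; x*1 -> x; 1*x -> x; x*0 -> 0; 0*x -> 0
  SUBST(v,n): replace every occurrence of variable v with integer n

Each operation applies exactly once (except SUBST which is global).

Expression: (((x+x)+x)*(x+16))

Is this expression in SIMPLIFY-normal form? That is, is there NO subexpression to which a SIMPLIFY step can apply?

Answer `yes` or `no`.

Answer: yes

Derivation:
Expression: (((x+x)+x)*(x+16))
Scanning for simplifiable subexpressions (pre-order)...
  at root: (((x+x)+x)*(x+16)) (not simplifiable)
  at L: ((x+x)+x) (not simplifiable)
  at LL: (x+x) (not simplifiable)
  at R: (x+16) (not simplifiable)
Result: no simplifiable subexpression found -> normal form.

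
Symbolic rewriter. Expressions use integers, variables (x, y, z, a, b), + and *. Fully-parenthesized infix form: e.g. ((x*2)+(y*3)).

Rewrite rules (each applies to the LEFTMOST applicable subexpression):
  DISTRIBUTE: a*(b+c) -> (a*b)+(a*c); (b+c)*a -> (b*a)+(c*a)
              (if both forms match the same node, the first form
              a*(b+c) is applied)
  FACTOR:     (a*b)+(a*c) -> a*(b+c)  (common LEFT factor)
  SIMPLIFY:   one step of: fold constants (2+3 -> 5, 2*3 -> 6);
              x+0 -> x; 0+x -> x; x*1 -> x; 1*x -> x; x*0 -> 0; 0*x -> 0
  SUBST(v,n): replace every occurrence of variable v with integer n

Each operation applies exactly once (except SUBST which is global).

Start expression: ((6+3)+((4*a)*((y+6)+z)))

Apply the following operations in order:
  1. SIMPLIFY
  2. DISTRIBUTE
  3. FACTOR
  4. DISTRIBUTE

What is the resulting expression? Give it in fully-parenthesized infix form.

Start: ((6+3)+((4*a)*((y+6)+z)))
Apply SIMPLIFY at L (target: (6+3)): ((6+3)+((4*a)*((y+6)+z))) -> (9+((4*a)*((y+6)+z)))
Apply DISTRIBUTE at R (target: ((4*a)*((y+6)+z))): (9+((4*a)*((y+6)+z))) -> (9+(((4*a)*(y+6))+((4*a)*z)))
Apply FACTOR at R (target: (((4*a)*(y+6))+((4*a)*z))): (9+(((4*a)*(y+6))+((4*a)*z))) -> (9+((4*a)*((y+6)+z)))
Apply DISTRIBUTE at R (target: ((4*a)*((y+6)+z))): (9+((4*a)*((y+6)+z))) -> (9+(((4*a)*(y+6))+((4*a)*z)))

Answer: (9+(((4*a)*(y+6))+((4*a)*z)))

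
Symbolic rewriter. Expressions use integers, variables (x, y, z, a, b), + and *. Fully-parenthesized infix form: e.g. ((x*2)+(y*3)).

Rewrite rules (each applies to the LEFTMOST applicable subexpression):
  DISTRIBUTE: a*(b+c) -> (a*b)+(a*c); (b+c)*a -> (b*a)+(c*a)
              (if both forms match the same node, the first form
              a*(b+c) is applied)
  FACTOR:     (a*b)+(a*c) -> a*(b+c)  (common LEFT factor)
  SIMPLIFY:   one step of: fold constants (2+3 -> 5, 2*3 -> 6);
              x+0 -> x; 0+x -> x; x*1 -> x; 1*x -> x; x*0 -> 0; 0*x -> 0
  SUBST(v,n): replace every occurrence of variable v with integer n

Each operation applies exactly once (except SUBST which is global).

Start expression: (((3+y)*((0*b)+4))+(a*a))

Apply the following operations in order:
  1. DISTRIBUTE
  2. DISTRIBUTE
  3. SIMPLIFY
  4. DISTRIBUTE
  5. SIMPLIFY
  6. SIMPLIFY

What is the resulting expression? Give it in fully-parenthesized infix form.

Answer: (((y*(0*b))+((3*4)+(y*4)))+(a*a))

Derivation:
Start: (((3+y)*((0*b)+4))+(a*a))
Apply DISTRIBUTE at L (target: ((3+y)*((0*b)+4))): (((3+y)*((0*b)+4))+(a*a)) -> ((((3+y)*(0*b))+((3+y)*4))+(a*a))
Apply DISTRIBUTE at LL (target: ((3+y)*(0*b))): ((((3+y)*(0*b))+((3+y)*4))+(a*a)) -> ((((3*(0*b))+(y*(0*b)))+((3+y)*4))+(a*a))
Apply SIMPLIFY at LLLR (target: (0*b)): ((((3*(0*b))+(y*(0*b)))+((3+y)*4))+(a*a)) -> ((((3*0)+(y*(0*b)))+((3+y)*4))+(a*a))
Apply DISTRIBUTE at LR (target: ((3+y)*4)): ((((3*0)+(y*(0*b)))+((3+y)*4))+(a*a)) -> ((((3*0)+(y*(0*b)))+((3*4)+(y*4)))+(a*a))
Apply SIMPLIFY at LLL (target: (3*0)): ((((3*0)+(y*(0*b)))+((3*4)+(y*4)))+(a*a)) -> (((0+(y*(0*b)))+((3*4)+(y*4)))+(a*a))
Apply SIMPLIFY at LL (target: (0+(y*(0*b)))): (((0+(y*(0*b)))+((3*4)+(y*4)))+(a*a)) -> (((y*(0*b))+((3*4)+(y*4)))+(a*a))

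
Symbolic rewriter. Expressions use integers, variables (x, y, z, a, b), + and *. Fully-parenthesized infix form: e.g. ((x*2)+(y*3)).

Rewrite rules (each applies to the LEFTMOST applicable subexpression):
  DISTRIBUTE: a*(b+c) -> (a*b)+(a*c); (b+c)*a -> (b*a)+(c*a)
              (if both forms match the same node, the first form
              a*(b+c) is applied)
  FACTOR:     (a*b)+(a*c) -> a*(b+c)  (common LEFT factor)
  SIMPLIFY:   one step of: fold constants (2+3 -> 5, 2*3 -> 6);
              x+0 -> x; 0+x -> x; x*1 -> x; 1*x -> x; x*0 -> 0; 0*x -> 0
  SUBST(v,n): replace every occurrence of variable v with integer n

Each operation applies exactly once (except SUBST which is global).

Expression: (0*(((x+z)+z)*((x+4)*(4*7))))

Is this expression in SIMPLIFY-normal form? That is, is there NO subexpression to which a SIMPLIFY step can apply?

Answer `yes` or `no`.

Answer: no

Derivation:
Expression: (0*(((x+z)+z)*((x+4)*(4*7))))
Scanning for simplifiable subexpressions (pre-order)...
  at root: (0*(((x+z)+z)*((x+4)*(4*7)))) (SIMPLIFIABLE)
  at R: (((x+z)+z)*((x+4)*(4*7))) (not simplifiable)
  at RL: ((x+z)+z) (not simplifiable)
  at RLL: (x+z) (not simplifiable)
  at RR: ((x+4)*(4*7)) (not simplifiable)
  at RRL: (x+4) (not simplifiable)
  at RRR: (4*7) (SIMPLIFIABLE)
Found simplifiable subexpr at path root: (0*(((x+z)+z)*((x+4)*(4*7))))
One SIMPLIFY step would give: 0
-> NOT in normal form.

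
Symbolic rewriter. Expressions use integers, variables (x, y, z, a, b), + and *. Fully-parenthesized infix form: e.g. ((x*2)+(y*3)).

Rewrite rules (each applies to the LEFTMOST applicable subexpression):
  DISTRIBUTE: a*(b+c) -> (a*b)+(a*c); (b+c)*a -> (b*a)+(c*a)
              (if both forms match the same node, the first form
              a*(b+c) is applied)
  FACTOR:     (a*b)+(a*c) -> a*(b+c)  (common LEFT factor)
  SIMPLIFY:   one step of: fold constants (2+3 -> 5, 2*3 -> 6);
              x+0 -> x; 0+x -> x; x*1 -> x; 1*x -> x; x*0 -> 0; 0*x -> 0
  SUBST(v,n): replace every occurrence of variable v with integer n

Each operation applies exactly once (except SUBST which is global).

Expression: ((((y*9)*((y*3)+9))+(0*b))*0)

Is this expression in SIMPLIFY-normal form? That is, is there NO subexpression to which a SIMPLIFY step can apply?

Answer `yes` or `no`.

Answer: no

Derivation:
Expression: ((((y*9)*((y*3)+9))+(0*b))*0)
Scanning for simplifiable subexpressions (pre-order)...
  at root: ((((y*9)*((y*3)+9))+(0*b))*0) (SIMPLIFIABLE)
  at L: (((y*9)*((y*3)+9))+(0*b)) (not simplifiable)
  at LL: ((y*9)*((y*3)+9)) (not simplifiable)
  at LLL: (y*9) (not simplifiable)
  at LLR: ((y*3)+9) (not simplifiable)
  at LLRL: (y*3) (not simplifiable)
  at LR: (0*b) (SIMPLIFIABLE)
Found simplifiable subexpr at path root: ((((y*9)*((y*3)+9))+(0*b))*0)
One SIMPLIFY step would give: 0
-> NOT in normal form.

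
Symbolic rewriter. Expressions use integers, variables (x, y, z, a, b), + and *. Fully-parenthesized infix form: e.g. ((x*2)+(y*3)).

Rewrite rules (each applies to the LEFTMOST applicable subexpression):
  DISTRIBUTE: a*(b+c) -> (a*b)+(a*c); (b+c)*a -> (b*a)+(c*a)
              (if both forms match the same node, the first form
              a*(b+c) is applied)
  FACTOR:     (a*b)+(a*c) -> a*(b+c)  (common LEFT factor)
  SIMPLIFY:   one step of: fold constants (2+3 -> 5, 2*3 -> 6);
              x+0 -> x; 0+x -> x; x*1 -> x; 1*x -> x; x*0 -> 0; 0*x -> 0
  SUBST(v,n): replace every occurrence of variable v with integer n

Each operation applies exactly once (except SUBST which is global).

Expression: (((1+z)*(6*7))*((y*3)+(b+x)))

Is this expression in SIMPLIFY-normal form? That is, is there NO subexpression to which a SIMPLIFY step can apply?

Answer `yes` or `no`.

Expression: (((1+z)*(6*7))*((y*3)+(b+x)))
Scanning for simplifiable subexpressions (pre-order)...
  at root: (((1+z)*(6*7))*((y*3)+(b+x))) (not simplifiable)
  at L: ((1+z)*(6*7)) (not simplifiable)
  at LL: (1+z) (not simplifiable)
  at LR: (6*7) (SIMPLIFIABLE)
  at R: ((y*3)+(b+x)) (not simplifiable)
  at RL: (y*3) (not simplifiable)
  at RR: (b+x) (not simplifiable)
Found simplifiable subexpr at path LR: (6*7)
One SIMPLIFY step would give: (((1+z)*42)*((y*3)+(b+x)))
-> NOT in normal form.

Answer: no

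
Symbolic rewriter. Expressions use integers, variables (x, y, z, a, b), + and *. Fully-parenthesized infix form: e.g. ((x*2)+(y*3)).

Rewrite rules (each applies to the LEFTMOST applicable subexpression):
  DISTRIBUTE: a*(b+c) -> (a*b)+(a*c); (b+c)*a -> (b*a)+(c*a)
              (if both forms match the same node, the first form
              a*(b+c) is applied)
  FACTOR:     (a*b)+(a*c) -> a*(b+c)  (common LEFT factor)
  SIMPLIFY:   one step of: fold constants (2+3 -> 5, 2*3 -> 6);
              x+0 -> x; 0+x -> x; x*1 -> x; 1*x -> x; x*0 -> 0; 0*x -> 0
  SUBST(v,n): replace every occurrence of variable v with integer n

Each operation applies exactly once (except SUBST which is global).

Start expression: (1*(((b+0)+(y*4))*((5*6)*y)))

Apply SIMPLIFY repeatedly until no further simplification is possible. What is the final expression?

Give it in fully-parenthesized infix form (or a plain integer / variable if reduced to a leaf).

Answer: ((b+(y*4))*(30*y))

Derivation:
Start: (1*(((b+0)+(y*4))*((5*6)*y)))
Step 1: at root: (1*(((b+0)+(y*4))*((5*6)*y))) -> (((b+0)+(y*4))*((5*6)*y)); overall: (1*(((b+0)+(y*4))*((5*6)*y))) -> (((b+0)+(y*4))*((5*6)*y))
Step 2: at LL: (b+0) -> b; overall: (((b+0)+(y*4))*((5*6)*y)) -> ((b+(y*4))*((5*6)*y))
Step 3: at RL: (5*6) -> 30; overall: ((b+(y*4))*((5*6)*y)) -> ((b+(y*4))*(30*y))
Fixed point: ((b+(y*4))*(30*y))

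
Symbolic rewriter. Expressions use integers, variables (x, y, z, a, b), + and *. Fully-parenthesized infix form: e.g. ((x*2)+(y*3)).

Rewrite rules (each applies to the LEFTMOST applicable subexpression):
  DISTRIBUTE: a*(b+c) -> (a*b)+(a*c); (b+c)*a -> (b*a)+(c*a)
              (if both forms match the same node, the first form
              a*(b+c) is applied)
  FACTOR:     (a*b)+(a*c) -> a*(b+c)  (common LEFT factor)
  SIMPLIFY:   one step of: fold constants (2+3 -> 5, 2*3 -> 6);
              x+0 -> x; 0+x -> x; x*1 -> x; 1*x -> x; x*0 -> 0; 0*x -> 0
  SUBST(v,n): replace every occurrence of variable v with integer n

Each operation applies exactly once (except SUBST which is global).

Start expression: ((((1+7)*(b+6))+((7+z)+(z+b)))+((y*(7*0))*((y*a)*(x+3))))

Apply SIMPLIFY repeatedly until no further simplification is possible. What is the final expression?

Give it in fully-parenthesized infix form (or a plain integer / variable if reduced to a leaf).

Answer: ((8*(b+6))+((7+z)+(z+b)))

Derivation:
Start: ((((1+7)*(b+6))+((7+z)+(z+b)))+((y*(7*0))*((y*a)*(x+3))))
Step 1: at LLL: (1+7) -> 8; overall: ((((1+7)*(b+6))+((7+z)+(z+b)))+((y*(7*0))*((y*a)*(x+3)))) -> (((8*(b+6))+((7+z)+(z+b)))+((y*(7*0))*((y*a)*(x+3))))
Step 2: at RLR: (7*0) -> 0; overall: (((8*(b+6))+((7+z)+(z+b)))+((y*(7*0))*((y*a)*(x+3)))) -> (((8*(b+6))+((7+z)+(z+b)))+((y*0)*((y*a)*(x+3))))
Step 3: at RL: (y*0) -> 0; overall: (((8*(b+6))+((7+z)+(z+b)))+((y*0)*((y*a)*(x+3)))) -> (((8*(b+6))+((7+z)+(z+b)))+(0*((y*a)*(x+3))))
Step 4: at R: (0*((y*a)*(x+3))) -> 0; overall: (((8*(b+6))+((7+z)+(z+b)))+(0*((y*a)*(x+3)))) -> (((8*(b+6))+((7+z)+(z+b)))+0)
Step 5: at root: (((8*(b+6))+((7+z)+(z+b)))+0) -> ((8*(b+6))+((7+z)+(z+b))); overall: (((8*(b+6))+((7+z)+(z+b)))+0) -> ((8*(b+6))+((7+z)+(z+b)))
Fixed point: ((8*(b+6))+((7+z)+(z+b)))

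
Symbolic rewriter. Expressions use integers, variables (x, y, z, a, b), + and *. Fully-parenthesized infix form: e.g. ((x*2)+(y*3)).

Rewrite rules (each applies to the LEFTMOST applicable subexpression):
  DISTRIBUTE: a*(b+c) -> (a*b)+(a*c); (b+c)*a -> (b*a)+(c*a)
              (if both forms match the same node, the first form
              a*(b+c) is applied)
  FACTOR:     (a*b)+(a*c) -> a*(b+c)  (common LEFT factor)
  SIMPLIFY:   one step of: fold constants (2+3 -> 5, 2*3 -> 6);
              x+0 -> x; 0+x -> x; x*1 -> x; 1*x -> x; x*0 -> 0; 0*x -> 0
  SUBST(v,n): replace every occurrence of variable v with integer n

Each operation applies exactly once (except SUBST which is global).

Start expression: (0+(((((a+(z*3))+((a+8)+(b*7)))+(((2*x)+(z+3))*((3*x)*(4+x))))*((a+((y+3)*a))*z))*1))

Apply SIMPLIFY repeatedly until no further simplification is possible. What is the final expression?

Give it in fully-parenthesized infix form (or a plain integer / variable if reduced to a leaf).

Answer: ((((a+(z*3))+((a+8)+(b*7)))+(((2*x)+(z+3))*((3*x)*(4+x))))*((a+((y+3)*a))*z))

Derivation:
Start: (0+(((((a+(z*3))+((a+8)+(b*7)))+(((2*x)+(z+3))*((3*x)*(4+x))))*((a+((y+3)*a))*z))*1))
Step 1: at root: (0+(((((a+(z*3))+((a+8)+(b*7)))+(((2*x)+(z+3))*((3*x)*(4+x))))*((a+((y+3)*a))*z))*1)) -> (((((a+(z*3))+((a+8)+(b*7)))+(((2*x)+(z+3))*((3*x)*(4+x))))*((a+((y+3)*a))*z))*1); overall: (0+(((((a+(z*3))+((a+8)+(b*7)))+(((2*x)+(z+3))*((3*x)*(4+x))))*((a+((y+3)*a))*z))*1)) -> (((((a+(z*3))+((a+8)+(b*7)))+(((2*x)+(z+3))*((3*x)*(4+x))))*((a+((y+3)*a))*z))*1)
Step 2: at root: (((((a+(z*3))+((a+8)+(b*7)))+(((2*x)+(z+3))*((3*x)*(4+x))))*((a+((y+3)*a))*z))*1) -> ((((a+(z*3))+((a+8)+(b*7)))+(((2*x)+(z+3))*((3*x)*(4+x))))*((a+((y+3)*a))*z)); overall: (((((a+(z*3))+((a+8)+(b*7)))+(((2*x)+(z+3))*((3*x)*(4+x))))*((a+((y+3)*a))*z))*1) -> ((((a+(z*3))+((a+8)+(b*7)))+(((2*x)+(z+3))*((3*x)*(4+x))))*((a+((y+3)*a))*z))
Fixed point: ((((a+(z*3))+((a+8)+(b*7)))+(((2*x)+(z+3))*((3*x)*(4+x))))*((a+((y+3)*a))*z))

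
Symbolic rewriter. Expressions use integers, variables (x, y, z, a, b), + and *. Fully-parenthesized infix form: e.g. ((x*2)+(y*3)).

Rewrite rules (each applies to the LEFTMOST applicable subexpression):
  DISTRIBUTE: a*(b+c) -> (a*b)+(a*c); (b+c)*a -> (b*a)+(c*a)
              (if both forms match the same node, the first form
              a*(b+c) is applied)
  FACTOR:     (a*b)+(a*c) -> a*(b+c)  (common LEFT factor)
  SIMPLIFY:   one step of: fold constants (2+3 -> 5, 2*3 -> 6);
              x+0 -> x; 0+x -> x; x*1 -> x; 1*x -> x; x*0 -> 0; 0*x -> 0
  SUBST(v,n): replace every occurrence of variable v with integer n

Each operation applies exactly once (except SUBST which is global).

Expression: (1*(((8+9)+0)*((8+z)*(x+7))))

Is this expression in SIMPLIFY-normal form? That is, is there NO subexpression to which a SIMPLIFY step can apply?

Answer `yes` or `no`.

Expression: (1*(((8+9)+0)*((8+z)*(x+7))))
Scanning for simplifiable subexpressions (pre-order)...
  at root: (1*(((8+9)+0)*((8+z)*(x+7)))) (SIMPLIFIABLE)
  at R: (((8+9)+0)*((8+z)*(x+7))) (not simplifiable)
  at RL: ((8+9)+0) (SIMPLIFIABLE)
  at RLL: (8+9) (SIMPLIFIABLE)
  at RR: ((8+z)*(x+7)) (not simplifiable)
  at RRL: (8+z) (not simplifiable)
  at RRR: (x+7) (not simplifiable)
Found simplifiable subexpr at path root: (1*(((8+9)+0)*((8+z)*(x+7))))
One SIMPLIFY step would give: (((8+9)+0)*((8+z)*(x+7)))
-> NOT in normal form.

Answer: no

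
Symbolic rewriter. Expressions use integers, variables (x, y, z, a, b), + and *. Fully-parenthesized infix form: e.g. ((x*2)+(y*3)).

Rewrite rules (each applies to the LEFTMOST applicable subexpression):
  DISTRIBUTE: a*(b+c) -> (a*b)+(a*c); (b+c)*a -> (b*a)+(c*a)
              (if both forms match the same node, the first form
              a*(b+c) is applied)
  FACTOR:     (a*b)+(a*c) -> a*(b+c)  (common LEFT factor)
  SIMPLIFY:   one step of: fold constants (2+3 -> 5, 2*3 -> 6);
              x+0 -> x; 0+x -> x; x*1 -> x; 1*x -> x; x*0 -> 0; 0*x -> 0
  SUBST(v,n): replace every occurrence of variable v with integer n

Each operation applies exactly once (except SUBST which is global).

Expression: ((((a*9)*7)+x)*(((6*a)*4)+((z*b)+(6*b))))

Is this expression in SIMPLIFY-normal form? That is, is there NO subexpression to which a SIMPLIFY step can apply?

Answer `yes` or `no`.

Answer: yes

Derivation:
Expression: ((((a*9)*7)+x)*(((6*a)*4)+((z*b)+(6*b))))
Scanning for simplifiable subexpressions (pre-order)...
  at root: ((((a*9)*7)+x)*(((6*a)*4)+((z*b)+(6*b)))) (not simplifiable)
  at L: (((a*9)*7)+x) (not simplifiable)
  at LL: ((a*9)*7) (not simplifiable)
  at LLL: (a*9) (not simplifiable)
  at R: (((6*a)*4)+((z*b)+(6*b))) (not simplifiable)
  at RL: ((6*a)*4) (not simplifiable)
  at RLL: (6*a) (not simplifiable)
  at RR: ((z*b)+(6*b)) (not simplifiable)
  at RRL: (z*b) (not simplifiable)
  at RRR: (6*b) (not simplifiable)
Result: no simplifiable subexpression found -> normal form.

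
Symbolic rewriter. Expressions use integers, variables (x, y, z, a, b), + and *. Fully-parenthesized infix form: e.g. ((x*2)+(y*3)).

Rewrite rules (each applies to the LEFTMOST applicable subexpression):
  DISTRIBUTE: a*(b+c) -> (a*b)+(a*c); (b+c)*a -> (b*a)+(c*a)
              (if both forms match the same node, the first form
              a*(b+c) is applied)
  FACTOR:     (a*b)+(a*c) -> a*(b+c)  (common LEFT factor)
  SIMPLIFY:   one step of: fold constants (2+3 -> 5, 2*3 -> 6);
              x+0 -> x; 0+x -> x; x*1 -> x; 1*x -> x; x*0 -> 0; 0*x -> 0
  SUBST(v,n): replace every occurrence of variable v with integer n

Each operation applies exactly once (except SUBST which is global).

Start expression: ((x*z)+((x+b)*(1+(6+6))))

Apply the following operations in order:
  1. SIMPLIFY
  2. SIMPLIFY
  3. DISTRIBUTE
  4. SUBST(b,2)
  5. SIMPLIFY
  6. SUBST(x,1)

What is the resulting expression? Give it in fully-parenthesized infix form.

Answer: ((1*z)+((1*13)+26))

Derivation:
Start: ((x*z)+((x+b)*(1+(6+6))))
Apply SIMPLIFY at RRR (target: (6+6)): ((x*z)+((x+b)*(1+(6+6)))) -> ((x*z)+((x+b)*(1+12)))
Apply SIMPLIFY at RR (target: (1+12)): ((x*z)+((x+b)*(1+12))) -> ((x*z)+((x+b)*13))
Apply DISTRIBUTE at R (target: ((x+b)*13)): ((x*z)+((x+b)*13)) -> ((x*z)+((x*13)+(b*13)))
Apply SUBST(b,2): ((x*z)+((x*13)+(b*13))) -> ((x*z)+((x*13)+(2*13)))
Apply SIMPLIFY at RR (target: (2*13)): ((x*z)+((x*13)+(2*13))) -> ((x*z)+((x*13)+26))
Apply SUBST(x,1): ((x*z)+((x*13)+26)) -> ((1*z)+((1*13)+26))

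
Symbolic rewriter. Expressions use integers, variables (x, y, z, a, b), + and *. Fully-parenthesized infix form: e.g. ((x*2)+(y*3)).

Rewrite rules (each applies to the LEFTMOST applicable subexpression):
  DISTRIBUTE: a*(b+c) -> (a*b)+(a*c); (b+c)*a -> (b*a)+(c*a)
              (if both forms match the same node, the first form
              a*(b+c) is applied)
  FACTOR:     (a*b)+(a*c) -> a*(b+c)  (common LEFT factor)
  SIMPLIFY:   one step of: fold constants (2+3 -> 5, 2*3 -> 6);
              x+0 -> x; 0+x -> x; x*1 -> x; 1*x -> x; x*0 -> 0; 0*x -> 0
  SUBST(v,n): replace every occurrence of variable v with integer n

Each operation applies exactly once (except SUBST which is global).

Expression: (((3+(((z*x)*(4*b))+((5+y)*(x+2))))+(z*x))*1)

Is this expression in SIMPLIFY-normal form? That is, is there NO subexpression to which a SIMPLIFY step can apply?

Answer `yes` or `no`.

Expression: (((3+(((z*x)*(4*b))+((5+y)*(x+2))))+(z*x))*1)
Scanning for simplifiable subexpressions (pre-order)...
  at root: (((3+(((z*x)*(4*b))+((5+y)*(x+2))))+(z*x))*1) (SIMPLIFIABLE)
  at L: ((3+(((z*x)*(4*b))+((5+y)*(x+2))))+(z*x)) (not simplifiable)
  at LL: (3+(((z*x)*(4*b))+((5+y)*(x+2)))) (not simplifiable)
  at LLR: (((z*x)*(4*b))+((5+y)*(x+2))) (not simplifiable)
  at LLRL: ((z*x)*(4*b)) (not simplifiable)
  at LLRLL: (z*x) (not simplifiable)
  at LLRLR: (4*b) (not simplifiable)
  at LLRR: ((5+y)*(x+2)) (not simplifiable)
  at LLRRL: (5+y) (not simplifiable)
  at LLRRR: (x+2) (not simplifiable)
  at LR: (z*x) (not simplifiable)
Found simplifiable subexpr at path root: (((3+(((z*x)*(4*b))+((5+y)*(x+2))))+(z*x))*1)
One SIMPLIFY step would give: ((3+(((z*x)*(4*b))+((5+y)*(x+2))))+(z*x))
-> NOT in normal form.

Answer: no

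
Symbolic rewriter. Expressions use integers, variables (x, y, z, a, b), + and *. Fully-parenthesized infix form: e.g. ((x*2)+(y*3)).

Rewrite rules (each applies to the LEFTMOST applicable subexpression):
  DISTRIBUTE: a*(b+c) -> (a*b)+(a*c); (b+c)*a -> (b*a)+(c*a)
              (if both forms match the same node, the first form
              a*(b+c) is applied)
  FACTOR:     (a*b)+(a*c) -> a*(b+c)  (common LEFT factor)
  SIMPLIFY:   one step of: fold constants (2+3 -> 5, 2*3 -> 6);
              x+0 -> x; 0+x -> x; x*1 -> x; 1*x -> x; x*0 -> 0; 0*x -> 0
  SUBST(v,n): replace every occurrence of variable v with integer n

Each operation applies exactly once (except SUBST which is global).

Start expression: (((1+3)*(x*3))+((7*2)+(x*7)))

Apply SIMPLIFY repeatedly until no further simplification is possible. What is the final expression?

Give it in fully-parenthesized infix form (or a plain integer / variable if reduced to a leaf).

Start: (((1+3)*(x*3))+((7*2)+(x*7)))
Step 1: at LL: (1+3) -> 4; overall: (((1+3)*(x*3))+((7*2)+(x*7))) -> ((4*(x*3))+((7*2)+(x*7)))
Step 2: at RL: (7*2) -> 14; overall: ((4*(x*3))+((7*2)+(x*7))) -> ((4*(x*3))+(14+(x*7)))
Fixed point: ((4*(x*3))+(14+(x*7)))

Answer: ((4*(x*3))+(14+(x*7)))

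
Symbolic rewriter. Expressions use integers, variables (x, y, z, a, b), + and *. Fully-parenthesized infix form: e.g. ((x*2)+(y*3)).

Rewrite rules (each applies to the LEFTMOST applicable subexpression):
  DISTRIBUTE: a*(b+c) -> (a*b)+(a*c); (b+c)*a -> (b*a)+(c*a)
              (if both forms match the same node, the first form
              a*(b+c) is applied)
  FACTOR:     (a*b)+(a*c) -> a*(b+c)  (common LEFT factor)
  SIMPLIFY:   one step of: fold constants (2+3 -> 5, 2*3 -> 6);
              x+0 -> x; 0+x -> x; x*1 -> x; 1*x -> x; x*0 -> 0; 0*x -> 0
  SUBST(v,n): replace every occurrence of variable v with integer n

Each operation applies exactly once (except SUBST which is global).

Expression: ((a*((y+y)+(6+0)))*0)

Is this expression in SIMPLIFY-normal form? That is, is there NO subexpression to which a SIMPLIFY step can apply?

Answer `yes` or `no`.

Answer: no

Derivation:
Expression: ((a*((y+y)+(6+0)))*0)
Scanning for simplifiable subexpressions (pre-order)...
  at root: ((a*((y+y)+(6+0)))*0) (SIMPLIFIABLE)
  at L: (a*((y+y)+(6+0))) (not simplifiable)
  at LR: ((y+y)+(6+0)) (not simplifiable)
  at LRL: (y+y) (not simplifiable)
  at LRR: (6+0) (SIMPLIFIABLE)
Found simplifiable subexpr at path root: ((a*((y+y)+(6+0)))*0)
One SIMPLIFY step would give: 0
-> NOT in normal form.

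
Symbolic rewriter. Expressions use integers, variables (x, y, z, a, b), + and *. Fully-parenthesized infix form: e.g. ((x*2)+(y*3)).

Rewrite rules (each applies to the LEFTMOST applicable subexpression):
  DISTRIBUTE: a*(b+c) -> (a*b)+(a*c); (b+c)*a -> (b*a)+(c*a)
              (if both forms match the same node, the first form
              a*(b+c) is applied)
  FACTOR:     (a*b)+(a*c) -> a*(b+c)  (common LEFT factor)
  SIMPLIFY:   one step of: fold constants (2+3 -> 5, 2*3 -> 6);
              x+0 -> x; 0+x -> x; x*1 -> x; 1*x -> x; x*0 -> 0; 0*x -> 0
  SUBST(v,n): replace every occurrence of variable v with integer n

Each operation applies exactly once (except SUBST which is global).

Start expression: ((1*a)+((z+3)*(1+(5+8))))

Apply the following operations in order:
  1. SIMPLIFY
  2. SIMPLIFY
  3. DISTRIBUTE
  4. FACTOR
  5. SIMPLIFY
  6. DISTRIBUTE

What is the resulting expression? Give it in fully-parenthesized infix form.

Answer: (a+((z*14)+(3*14)))

Derivation:
Start: ((1*a)+((z+3)*(1+(5+8))))
Apply SIMPLIFY at L (target: (1*a)): ((1*a)+((z+3)*(1+(5+8)))) -> (a+((z+3)*(1+(5+8))))
Apply SIMPLIFY at RRR (target: (5+8)): (a+((z+3)*(1+(5+8)))) -> (a+((z+3)*(1+13)))
Apply DISTRIBUTE at R (target: ((z+3)*(1+13))): (a+((z+3)*(1+13))) -> (a+(((z+3)*1)+((z+3)*13)))
Apply FACTOR at R (target: (((z+3)*1)+((z+3)*13))): (a+(((z+3)*1)+((z+3)*13))) -> (a+((z+3)*(1+13)))
Apply SIMPLIFY at RR (target: (1+13)): (a+((z+3)*(1+13))) -> (a+((z+3)*14))
Apply DISTRIBUTE at R (target: ((z+3)*14)): (a+((z+3)*14)) -> (a+((z*14)+(3*14)))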